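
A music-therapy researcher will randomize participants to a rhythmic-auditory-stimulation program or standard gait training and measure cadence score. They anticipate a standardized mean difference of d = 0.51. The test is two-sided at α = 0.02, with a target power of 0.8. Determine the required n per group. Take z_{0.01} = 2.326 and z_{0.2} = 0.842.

For two independent groups with equal n: n = 2·((z_{α/2} + z_β) / d)².
z_{α/2} + z_β = 2.326 + 0.842 = 3.168.
n = 2 × (3.168 / 0.51)² = 2 × 6.212² = 2 × 38.59 = 77.2.
Round up to the next whole participant.

n = 78 per group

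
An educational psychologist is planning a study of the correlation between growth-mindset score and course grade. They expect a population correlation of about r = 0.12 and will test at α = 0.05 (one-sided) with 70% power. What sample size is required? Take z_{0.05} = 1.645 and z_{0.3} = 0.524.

Fisher's z: C = ½·ln((1+r)/(1−r)) = ½·ln(1.2727) = 0.1206.
n = ((z_{α} + z_β)/C)² + 3.
(1.645 + 0.524) / 0.1206 = 2.169 / 0.1206 = 17.985.
n = 17.985² + 3 = 323.46 + 3 = 326.5.
Round up.

n = 327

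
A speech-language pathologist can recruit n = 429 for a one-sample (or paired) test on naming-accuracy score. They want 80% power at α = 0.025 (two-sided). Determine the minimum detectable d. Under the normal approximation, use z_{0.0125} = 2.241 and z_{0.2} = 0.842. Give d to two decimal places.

d_min ≈ 0.15

For a single sample (or paired design) of n = 429: d_min = (z_{α/2} + z_β)/√n.
z-sum = 2.241 + 0.842 = 3.083.
d_min = 3.083 / √429 = 3.083 / 20.712 = 0.149.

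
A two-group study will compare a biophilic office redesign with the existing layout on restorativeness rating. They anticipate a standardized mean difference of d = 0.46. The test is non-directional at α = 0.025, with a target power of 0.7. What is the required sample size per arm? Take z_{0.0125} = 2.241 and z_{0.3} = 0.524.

n = 73 per group

For two independent groups with equal n: n = 2·((z_{α/2} + z_β) / d)².
z_{α/2} + z_β = 2.241 + 0.524 = 2.765.
n = 2 × (2.765 / 0.46)² = 2 × 6.011² = 2 × 36.13 = 72.3.
Round up to the next whole participant.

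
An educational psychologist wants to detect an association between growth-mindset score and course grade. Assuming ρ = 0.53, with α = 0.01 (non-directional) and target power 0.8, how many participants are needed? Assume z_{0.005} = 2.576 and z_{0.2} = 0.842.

Fisher's z: C = ½·ln((1+r)/(1−r)) = ½·ln(3.2553) = 0.5901.
n = ((z_{α/2} + z_β)/C)² + 3.
(2.576 + 0.842) / 0.5901 = 3.418 / 0.5901 = 5.792.
n = 5.792² + 3 = 33.55 + 3 = 36.6.
Round up.

n = 37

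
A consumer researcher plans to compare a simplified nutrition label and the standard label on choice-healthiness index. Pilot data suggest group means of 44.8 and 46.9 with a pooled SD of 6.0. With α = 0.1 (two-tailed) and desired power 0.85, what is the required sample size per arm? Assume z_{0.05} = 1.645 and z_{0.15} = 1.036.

n = 118 per group

Cohen's d = |M₁ − M₂| / SD_pooled = |44.8 − 46.9| / 6.0 = 2.1 / 6.0 = 0.350.
For two independent groups with equal n: n = 2·((z_{α/2} + z_β) / d)².
z_{α/2} + z_β = 1.645 + 1.036 = 2.681.
n = 2 × (2.681 / 0.350)² = 2 × 7.660² = 2 × 58.68 = 117.4.
Round up to the next whole participant.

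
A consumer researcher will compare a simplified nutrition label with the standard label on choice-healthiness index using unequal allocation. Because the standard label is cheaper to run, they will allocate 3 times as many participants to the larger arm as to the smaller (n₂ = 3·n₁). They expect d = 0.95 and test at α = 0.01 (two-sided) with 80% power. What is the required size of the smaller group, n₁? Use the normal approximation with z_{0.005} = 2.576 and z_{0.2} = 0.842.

n₁ = 18

With allocation ratio k = n₂/n₁ = 3, Var(x̄₁−x̄₂) = σ²(1/n₁ + 1/(k·n₁)) = σ²·(k+1)/(k·n₁).
So n₁ = (1 + 1/k)·((z_{α/2} + z_β)/d)² = 1.333 × (3.418/0.95)².
n₁ = 1.333 × 12.94 = 17.3.
Round up: n₁ = 18, giving n₂ = 3 × 18 = 54.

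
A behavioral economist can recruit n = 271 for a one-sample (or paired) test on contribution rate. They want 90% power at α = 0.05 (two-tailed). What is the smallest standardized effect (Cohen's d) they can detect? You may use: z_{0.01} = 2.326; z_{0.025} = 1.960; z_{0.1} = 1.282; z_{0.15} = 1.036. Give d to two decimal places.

d_min ≈ 0.20

For a single sample (or paired design) of n = 271: d_min = (z_{α/2} + z_β)/√n.
z-sum = 1.960 + 1.282 = 3.242.
d_min = 3.242 / √271 = 3.242 / 16.462 = 0.197.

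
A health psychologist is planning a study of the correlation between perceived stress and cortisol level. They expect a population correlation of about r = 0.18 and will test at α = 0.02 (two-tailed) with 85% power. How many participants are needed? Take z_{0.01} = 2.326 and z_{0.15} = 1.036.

n = 345

Fisher's z: C = ½·ln((1+r)/(1−r)) = ½·ln(1.4390) = 0.1820.
n = ((z_{α/2} + z_β)/C)² + 3.
(2.326 + 1.036) / 0.1820 = 3.362 / 0.1820 = 18.473.
n = 18.473² + 3 = 341.23 + 3 = 344.2.
Round up.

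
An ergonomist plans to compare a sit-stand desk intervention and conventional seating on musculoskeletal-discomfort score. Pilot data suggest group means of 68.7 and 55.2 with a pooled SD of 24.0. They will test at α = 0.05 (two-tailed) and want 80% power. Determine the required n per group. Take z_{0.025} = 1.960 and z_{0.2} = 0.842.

n = 50 per group

Cohen's d = |M₁ − M₂| / SD_pooled = |68.7 − 55.2| / 24.0 = 13.5 / 24.0 = 0.562.
For two independent groups with equal n: n = 2·((z_{α/2} + z_β) / d)².
z_{α/2} + z_β = 1.960 + 0.842 = 2.802.
n = 2 × (2.802 / 0.562)² = 2 × 4.986² = 2 × 24.86 = 49.7.
Round up to the next whole participant.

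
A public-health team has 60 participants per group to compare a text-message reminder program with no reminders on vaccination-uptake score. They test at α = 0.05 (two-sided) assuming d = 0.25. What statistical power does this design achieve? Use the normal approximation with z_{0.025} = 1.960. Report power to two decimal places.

power ≈ 0.28

For two equal groups, power = Φ(d·√(n/2) − z_{α/2}).
d·√(n/2) = 0.25 × √(60/2) = 0.25 × 5.477 = 1.369.
z_β = 1.369 − 1.960 = -0.591.
Power = Φ(-0.591) = 0.277.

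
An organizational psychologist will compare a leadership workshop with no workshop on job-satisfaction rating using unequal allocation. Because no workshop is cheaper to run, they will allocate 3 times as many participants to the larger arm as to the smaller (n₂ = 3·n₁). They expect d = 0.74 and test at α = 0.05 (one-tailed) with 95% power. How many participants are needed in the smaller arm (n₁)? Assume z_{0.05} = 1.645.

With allocation ratio k = n₂/n₁ = 3, Var(x̄₁−x̄₂) = σ²(1/n₁ + 1/(k·n₁)) = σ²·(k+1)/(k·n₁).
So n₁ = (1 + 1/k)·((z_{α} + z_β)/d)² = 1.333 × (3.290/0.74)².
n₁ = 1.333 × 19.77 = 26.4.
Round up: n₁ = 27, giving n₂ = 3 × 27 = 81.

n₁ = 27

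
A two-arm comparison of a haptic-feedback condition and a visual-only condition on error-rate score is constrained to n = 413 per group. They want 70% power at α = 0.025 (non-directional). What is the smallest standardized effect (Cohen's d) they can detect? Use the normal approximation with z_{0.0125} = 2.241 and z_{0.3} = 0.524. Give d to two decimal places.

d_min ≈ 0.19

For two independent groups of n = 413 each: d_min = (z_{α/2} + z_β)·√(2/n).
z-sum = 2.241 + 0.524 = 2.765.
d_min = 2.765 × √(2/413) = 2.765 × 0.0696 = 0.192.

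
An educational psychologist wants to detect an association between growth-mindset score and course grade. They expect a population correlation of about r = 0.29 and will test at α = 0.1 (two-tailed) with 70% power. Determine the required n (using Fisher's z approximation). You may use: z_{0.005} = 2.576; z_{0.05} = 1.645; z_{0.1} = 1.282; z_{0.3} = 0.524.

n = 56

Fisher's z: C = ½·ln((1+r)/(1−r)) = ½·ln(1.8169) = 0.2986.
n = ((z_{α/2} + z_β)/C)² + 3.
(1.645 + 0.524) / 0.2986 = 2.169 / 0.2986 = 7.264.
n = 7.264² + 3 = 52.76 + 3 = 55.8.
Round up.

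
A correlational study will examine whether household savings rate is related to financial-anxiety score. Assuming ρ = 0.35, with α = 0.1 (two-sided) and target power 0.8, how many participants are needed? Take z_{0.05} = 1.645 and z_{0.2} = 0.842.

Fisher's z: C = ½·ln((1+r)/(1−r)) = ½·ln(2.0769) = 0.3654.
n = ((z_{α/2} + z_β)/C)² + 3.
(1.645 + 0.842) / 0.3654 = 2.487 / 0.3654 = 6.806.
n = 6.806² + 3 = 46.32 + 3 = 49.3.
Round up.

n = 50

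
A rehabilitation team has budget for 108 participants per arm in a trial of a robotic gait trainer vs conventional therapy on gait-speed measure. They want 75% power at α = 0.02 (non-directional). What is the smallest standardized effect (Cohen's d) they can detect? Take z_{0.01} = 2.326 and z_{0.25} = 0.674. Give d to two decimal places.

For two independent groups of n = 108 each: d_min = (z_{α/2} + z_β)·√(2/n).
z-sum = 2.326 + 0.674 = 3.000.
d_min = 3.000 × √(2/108) = 3.000 × 0.1361 = 0.408.

d_min ≈ 0.41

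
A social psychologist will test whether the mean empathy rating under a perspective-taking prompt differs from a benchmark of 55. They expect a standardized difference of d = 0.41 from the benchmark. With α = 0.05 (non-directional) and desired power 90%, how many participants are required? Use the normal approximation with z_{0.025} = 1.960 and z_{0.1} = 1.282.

n = 63

For a one-sample test: n = ((z_{α/2} + z_β) / d)².
z_{α/2} + z_β = 1.960 + 1.282 = 3.242.
n = (3.242 / 0.41)² = 7.907² = 62.53.
Round up.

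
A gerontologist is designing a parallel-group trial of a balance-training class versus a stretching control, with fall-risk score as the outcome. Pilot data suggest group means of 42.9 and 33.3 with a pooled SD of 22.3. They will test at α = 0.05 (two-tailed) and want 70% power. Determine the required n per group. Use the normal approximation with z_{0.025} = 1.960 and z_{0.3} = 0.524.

n = 67 per group

Cohen's d = |M₁ − M₂| / SD_pooled = |42.9 − 33.3| / 22.3 = 9.6 / 22.3 = 0.430.
For two independent groups with equal n: n = 2·((z_{α/2} + z_β) / d)².
z_{α/2} + z_β = 1.960 + 0.524 = 2.484.
n = 2 × (2.484 / 0.430)² = 2 × 5.777² = 2 × 33.37 = 66.7.
Round up to the next whole participant.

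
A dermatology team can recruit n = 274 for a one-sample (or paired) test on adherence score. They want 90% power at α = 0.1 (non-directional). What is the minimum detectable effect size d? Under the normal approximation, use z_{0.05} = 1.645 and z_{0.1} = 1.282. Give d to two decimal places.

d_min ≈ 0.18

For a single sample (or paired design) of n = 274: d_min = (z_{α/2} + z_β)/√n.
z-sum = 1.645 + 1.282 = 2.927.
d_min = 2.927 / √274 = 2.927 / 16.553 = 0.177.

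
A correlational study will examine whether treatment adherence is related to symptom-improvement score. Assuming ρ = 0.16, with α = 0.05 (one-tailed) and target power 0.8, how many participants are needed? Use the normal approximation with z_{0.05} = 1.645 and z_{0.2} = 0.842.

Fisher's z: C = ½·ln((1+r)/(1−r)) = ½·ln(1.3810) = 0.1614.
n = ((z_{α} + z_β)/C)² + 3.
(1.645 + 0.842) / 0.1614 = 2.487 / 0.1614 = 15.409.
n = 15.409² + 3 = 237.43 + 3 = 240.4.
Round up.

n = 241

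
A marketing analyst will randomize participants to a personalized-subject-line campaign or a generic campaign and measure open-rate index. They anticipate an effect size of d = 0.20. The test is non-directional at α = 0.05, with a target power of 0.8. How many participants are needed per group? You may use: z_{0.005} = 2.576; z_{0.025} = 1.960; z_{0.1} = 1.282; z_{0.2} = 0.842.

For two independent groups with equal n: n = 2·((z_{α/2} + z_β) / d)².
z_{α/2} + z_β = 1.960 + 0.842 = 2.802.
n = 2 × (2.802 / 0.20)² = 2 × 14.010² = 2 × 196.28 = 392.6.
Round up to the next whole participant.

n = 393 per group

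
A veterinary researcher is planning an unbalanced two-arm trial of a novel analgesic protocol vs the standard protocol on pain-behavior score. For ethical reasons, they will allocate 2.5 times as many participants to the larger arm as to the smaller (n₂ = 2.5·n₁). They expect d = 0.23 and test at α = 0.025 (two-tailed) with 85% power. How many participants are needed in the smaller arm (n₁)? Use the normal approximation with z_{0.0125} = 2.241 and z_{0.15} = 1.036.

n₁ = 285

With allocation ratio k = n₂/n₁ = 2.5, Var(x̄₁−x̄₂) = σ²(1/n₁ + 1/(k·n₁)) = σ²·(k+1)/(k·n₁).
So n₁ = (1 + 1/k)·((z_{α/2} + z_β)/d)² = 1.400 × (3.277/0.23)².
n₁ = 1.400 × 203.00 = 284.2.
Round up: n₁ = 285, giving n₂ = ⌈2.5 × 285⌉ = ⌈712.5⌉ = 713.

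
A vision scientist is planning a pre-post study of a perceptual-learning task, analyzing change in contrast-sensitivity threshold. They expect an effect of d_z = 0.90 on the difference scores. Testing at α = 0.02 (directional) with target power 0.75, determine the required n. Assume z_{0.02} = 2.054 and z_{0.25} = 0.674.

n = 10 pairs

For a paired (one-sample on differences) test: n = ((z_{α} + z_β) / d)².
z_{α} + z_β = 2.054 + 0.674 = 2.728.
n = (2.728 / 0.90)² = 3.031² = 9.19.
Round up.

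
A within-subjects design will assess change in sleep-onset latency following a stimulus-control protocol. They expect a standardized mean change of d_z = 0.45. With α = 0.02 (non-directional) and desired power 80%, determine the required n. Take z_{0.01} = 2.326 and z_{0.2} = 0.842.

For a paired (one-sample on differences) test: n = ((z_{α/2} + z_β) / d)².
z_{α/2} + z_β = 2.326 + 0.842 = 3.168.
n = (3.168 / 0.45)² = 7.040² = 49.56.
Round up.

n = 50 pairs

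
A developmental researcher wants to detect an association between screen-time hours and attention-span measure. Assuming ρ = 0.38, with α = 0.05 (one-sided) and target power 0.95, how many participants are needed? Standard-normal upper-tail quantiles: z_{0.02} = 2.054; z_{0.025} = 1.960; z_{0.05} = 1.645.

n = 71

Fisher's z: C = ½·ln((1+r)/(1−r)) = ½·ln(2.2258) = 0.4001.
n = ((z_{α} + z_β)/C)² + 3.
(1.645 + 1.645) / 0.4001 = 3.290 / 0.4001 = 8.223.
n = 8.223² + 3 = 67.62 + 3 = 70.6.
Round up.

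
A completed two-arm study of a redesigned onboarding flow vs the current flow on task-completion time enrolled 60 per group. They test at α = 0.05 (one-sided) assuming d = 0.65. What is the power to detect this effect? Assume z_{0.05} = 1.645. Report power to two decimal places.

For two equal groups, power = Φ(d·√(n/2) − z_{α}).
d·√(n/2) = 0.65 × √(60/2) = 0.65 × 5.477 = 3.560.
z_β = 3.560 − 1.645 = 1.915.
Power = Φ(1.915) = 0.972.

power ≈ 0.97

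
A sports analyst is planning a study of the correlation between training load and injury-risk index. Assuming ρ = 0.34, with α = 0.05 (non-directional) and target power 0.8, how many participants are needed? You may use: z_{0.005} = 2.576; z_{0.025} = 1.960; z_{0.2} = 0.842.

n = 66

Fisher's z: C = ½·ln((1+r)/(1−r)) = ½·ln(2.0303) = 0.3541.
n = ((z_{α/2} + z_β)/C)² + 3.
(1.960 + 0.842) / 0.3541 = 2.802 / 0.3541 = 7.913.
n = 7.913² + 3 = 62.62 + 3 = 65.6.
Round up.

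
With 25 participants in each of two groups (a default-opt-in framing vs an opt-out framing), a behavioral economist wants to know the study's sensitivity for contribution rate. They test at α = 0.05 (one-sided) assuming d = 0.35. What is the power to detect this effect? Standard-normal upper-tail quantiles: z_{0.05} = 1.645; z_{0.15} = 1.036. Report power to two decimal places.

power ≈ 0.34

For two equal groups, power = Φ(d·√(n/2) − z_{α}).
d·√(n/2) = 0.35 × √(25/2) = 0.35 × 3.536 = 1.237.
z_β = 1.237 − 1.645 = -0.408.
Power = Φ(-0.408) = 0.342.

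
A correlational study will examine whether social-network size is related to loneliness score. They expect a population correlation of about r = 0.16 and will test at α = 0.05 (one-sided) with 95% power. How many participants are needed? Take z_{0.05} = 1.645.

n = 419

Fisher's z: C = ½·ln((1+r)/(1−r)) = ½·ln(1.3810) = 0.1614.
n = ((z_{α} + z_β)/C)² + 3.
(1.645 + 1.645) / 0.1614 = 3.290 / 0.1614 = 20.384.
n = 20.384² + 3 = 415.51 + 3 = 418.5.
Round up.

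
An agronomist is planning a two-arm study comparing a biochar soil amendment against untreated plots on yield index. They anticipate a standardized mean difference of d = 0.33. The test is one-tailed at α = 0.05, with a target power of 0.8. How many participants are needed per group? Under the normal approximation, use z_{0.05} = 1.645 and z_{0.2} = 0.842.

n = 114 per group

For two independent groups with equal n: n = 2·((z_{α} + z_β) / d)².
z_{α} + z_β = 1.645 + 0.842 = 2.487.
n = 2 × (2.487 / 0.33)² = 2 × 7.536² = 2 × 56.80 = 113.6.
Round up to the next whole participant.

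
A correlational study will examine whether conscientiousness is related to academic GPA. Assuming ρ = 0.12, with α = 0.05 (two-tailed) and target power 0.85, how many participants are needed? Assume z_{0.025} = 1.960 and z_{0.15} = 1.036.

n = 621

Fisher's z: C = ½·ln((1+r)/(1−r)) = ½·ln(1.2727) = 0.1206.
n = ((z_{α/2} + z_β)/C)² + 3.
(1.960 + 1.036) / 0.1206 = 2.996 / 0.1206 = 24.842.
n = 24.842² + 3 = 617.15 + 3 = 620.1.
Round up.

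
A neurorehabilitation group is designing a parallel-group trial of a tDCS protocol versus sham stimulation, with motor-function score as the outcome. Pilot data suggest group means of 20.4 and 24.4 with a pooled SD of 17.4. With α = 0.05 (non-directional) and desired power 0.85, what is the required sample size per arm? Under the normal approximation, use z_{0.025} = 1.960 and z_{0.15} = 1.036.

n = 340 per group

Cohen's d = |M₁ − M₂| / SD_pooled = |20.4 − 24.4| / 17.4 = 4.0 / 17.4 = 0.230.
For two independent groups with equal n: n = 2·((z_{α/2} + z_β) / d)².
z_{α/2} + z_β = 1.960 + 1.036 = 2.996.
n = 2 × (2.996 / 0.230)² = 2 × 13.026² = 2 × 169.68 = 339.4.
Round up to the next whole participant.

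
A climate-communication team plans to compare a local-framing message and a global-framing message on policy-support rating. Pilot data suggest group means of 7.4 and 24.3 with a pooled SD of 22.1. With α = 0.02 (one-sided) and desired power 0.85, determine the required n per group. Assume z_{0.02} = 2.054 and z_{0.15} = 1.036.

n = 33 per group

Cohen's d = |M₁ − M₂| / SD_pooled = |7.4 − 24.3| / 22.1 = 16.9 / 22.1 = 0.765.
For two independent groups with equal n: n = 2·((z_{α} + z_β) / d)².
z_{α} + z_β = 2.054 + 1.036 = 3.090.
n = 2 × (3.090 / 0.765)² = 2 × 4.039² = 2 × 16.32 = 32.6.
Round up to the next whole participant.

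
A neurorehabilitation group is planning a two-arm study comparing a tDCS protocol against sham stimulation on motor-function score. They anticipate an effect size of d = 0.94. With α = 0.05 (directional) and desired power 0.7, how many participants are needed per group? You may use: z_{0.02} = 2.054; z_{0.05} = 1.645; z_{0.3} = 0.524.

For two independent groups with equal n: n = 2·((z_{α} + z_β) / d)².
z_{α} + z_β = 1.645 + 0.524 = 2.169.
n = 2 × (2.169 / 0.94)² = 2 × 2.307² = 2 × 5.32 = 10.6.
Round up to the next whole participant.

n = 11 per group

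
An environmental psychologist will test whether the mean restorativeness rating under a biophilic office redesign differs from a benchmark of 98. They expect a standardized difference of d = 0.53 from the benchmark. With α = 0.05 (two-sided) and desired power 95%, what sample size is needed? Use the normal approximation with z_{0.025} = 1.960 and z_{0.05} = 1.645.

For a one-sample test: n = ((z_{α/2} + z_β) / d)².
z_{α/2} + z_β = 1.960 + 1.645 = 3.605.
n = (3.605 / 0.53)² = 6.802² = 46.27.
Round up.

n = 47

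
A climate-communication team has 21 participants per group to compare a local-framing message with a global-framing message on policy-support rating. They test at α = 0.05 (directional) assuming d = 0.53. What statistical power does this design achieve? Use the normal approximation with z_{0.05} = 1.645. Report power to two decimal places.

power ≈ 0.53

For two equal groups, power = Φ(d·√(n/2) − z_{α}).
d·√(n/2) = 0.53 × √(21/2) = 0.53 × 3.240 = 1.717.
z_β = 1.717 − 1.645 = 0.072.
Power = Φ(0.072) = 0.529.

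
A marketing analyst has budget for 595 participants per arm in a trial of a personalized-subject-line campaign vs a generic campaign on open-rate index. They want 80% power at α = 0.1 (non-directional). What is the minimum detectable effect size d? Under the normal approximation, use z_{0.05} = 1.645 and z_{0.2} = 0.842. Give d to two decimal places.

For two independent groups of n = 595 each: d_min = (z_{α/2} + z_β)·√(2/n).
z-sum = 1.645 + 0.842 = 2.487.
d_min = 2.487 × √(2/595) = 2.487 × 0.0580 = 0.144.

d_min ≈ 0.14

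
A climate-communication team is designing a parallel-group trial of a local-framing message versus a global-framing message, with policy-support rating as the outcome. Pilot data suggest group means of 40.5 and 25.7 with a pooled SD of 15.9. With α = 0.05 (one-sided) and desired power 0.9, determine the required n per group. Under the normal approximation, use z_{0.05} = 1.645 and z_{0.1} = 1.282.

Cohen's d = |M₁ − M₂| / SD_pooled = |40.5 − 25.7| / 15.9 = 14.8 / 15.9 = 0.931.
For two independent groups with equal n: n = 2·((z_{α} + z_β) / d)².
z_{α} + z_β = 1.645 + 1.282 = 2.927.
n = 2 × (2.927 / 0.931)² = 2 × 3.144² = 2 × 9.88 = 19.8.
Round up to the next whole participant.

n = 20 per group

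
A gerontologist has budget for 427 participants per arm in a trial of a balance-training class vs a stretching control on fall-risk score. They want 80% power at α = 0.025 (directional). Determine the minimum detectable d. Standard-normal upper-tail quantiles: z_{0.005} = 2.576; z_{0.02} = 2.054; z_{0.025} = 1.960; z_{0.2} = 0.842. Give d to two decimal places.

For two independent groups of n = 427 each: d_min = (z_{α} + z_β)·√(2/n).
z-sum = 1.960 + 0.842 = 2.802.
d_min = 2.802 × √(2/427) = 2.802 × 0.0684 = 0.192.

d_min ≈ 0.19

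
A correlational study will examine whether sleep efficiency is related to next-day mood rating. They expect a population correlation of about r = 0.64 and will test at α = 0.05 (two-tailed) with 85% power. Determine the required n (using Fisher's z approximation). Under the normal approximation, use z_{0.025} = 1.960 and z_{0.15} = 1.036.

n = 19

Fisher's z: C = ½·ln((1+r)/(1−r)) = ½·ln(4.5556) = 0.7582.
n = ((z_{α/2} + z_β)/C)² + 3.
(1.960 + 1.036) / 0.7582 = 2.996 / 0.7582 = 3.951.
n = 3.951² + 3 = 15.61 + 3 = 18.6.
Round up.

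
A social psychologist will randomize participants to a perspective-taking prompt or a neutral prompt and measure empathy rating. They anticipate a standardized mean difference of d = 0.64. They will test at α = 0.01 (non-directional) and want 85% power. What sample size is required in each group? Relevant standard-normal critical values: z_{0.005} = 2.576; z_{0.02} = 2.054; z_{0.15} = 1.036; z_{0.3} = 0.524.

n = 64 per group

For two independent groups with equal n: n = 2·((z_{α/2} + z_β) / d)².
z_{α/2} + z_β = 2.576 + 1.036 = 3.612.
n = 2 × (3.612 / 0.64)² = 2 × 5.644² = 2 × 31.85 = 63.7.
Round up to the next whole participant.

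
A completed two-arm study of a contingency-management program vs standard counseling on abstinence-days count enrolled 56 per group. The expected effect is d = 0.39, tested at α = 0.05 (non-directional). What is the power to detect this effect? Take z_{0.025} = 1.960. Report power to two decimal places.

power ≈ 0.54

For two equal groups, power = Φ(d·√(n/2) − z_{α/2}).
d·√(n/2) = 0.39 × √(56/2) = 0.39 × 5.292 = 2.064.
z_β = 2.064 − 1.960 = 0.104.
Power = Φ(0.104) = 0.541.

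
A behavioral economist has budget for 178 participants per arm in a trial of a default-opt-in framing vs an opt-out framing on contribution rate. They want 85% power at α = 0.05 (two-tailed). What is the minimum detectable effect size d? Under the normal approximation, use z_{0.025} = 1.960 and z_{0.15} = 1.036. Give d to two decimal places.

d_min ≈ 0.32

For two independent groups of n = 178 each: d_min = (z_{α/2} + z_β)·√(2/n).
z-sum = 1.960 + 1.036 = 2.996.
d_min = 2.996 × √(2/178) = 2.996 × 0.1060 = 0.318.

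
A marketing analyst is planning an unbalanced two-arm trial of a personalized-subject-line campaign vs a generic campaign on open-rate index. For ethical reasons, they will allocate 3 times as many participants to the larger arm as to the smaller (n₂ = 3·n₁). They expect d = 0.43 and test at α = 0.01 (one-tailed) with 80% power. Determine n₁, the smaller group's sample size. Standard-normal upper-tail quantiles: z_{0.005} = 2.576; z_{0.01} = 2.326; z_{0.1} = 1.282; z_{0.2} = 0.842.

With allocation ratio k = n₂/n₁ = 3, Var(x̄₁−x̄₂) = σ²(1/n₁ + 1/(k·n₁)) = σ²·(k+1)/(k·n₁).
So n₁ = (1 + 1/k)·((z_{α} + z_β)/d)² = 1.333 × (3.168/0.43)².
n₁ = 1.333 × 54.28 = 72.4.
Round up: n₁ = 73, giving n₂ = 3 × 73 = 219.

n₁ = 73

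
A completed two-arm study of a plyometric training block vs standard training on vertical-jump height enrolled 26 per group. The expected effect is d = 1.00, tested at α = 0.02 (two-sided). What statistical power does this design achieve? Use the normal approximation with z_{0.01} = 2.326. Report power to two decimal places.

For two equal groups, power = Φ(d·√(n/2) − z_{α/2}).
d·√(n/2) = 1.00 × √(26/2) = 1.00 × 3.606 = 3.606.
z_β = 3.606 − 2.326 = 1.280.
Power = Φ(1.280) = 0.900.

power ≈ 0.90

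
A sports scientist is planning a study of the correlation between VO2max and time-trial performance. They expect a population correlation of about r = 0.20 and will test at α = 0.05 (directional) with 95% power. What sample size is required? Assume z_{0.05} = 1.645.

Fisher's z: C = ½·ln((1+r)/(1−r)) = ½·ln(1.5000) = 0.2027.
n = ((z_{α} + z_β)/C)² + 3.
(1.645 + 1.645) / 0.2027 = 3.290 / 0.2027 = 16.231.
n = 16.231² + 3 = 263.44 + 3 = 266.4.
Round up.

n = 267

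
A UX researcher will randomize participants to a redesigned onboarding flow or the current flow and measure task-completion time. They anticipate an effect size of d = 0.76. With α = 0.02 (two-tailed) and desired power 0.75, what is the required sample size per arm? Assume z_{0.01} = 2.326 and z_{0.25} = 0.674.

For two independent groups with equal n: n = 2·((z_{α/2} + z_β) / d)².
z_{α/2} + z_β = 2.326 + 0.674 = 3.000.
n = 2 × (3.000 / 0.76)² = 2 × 3.947² = 2 × 15.58 = 31.2.
Round up to the next whole participant.

n = 32 per group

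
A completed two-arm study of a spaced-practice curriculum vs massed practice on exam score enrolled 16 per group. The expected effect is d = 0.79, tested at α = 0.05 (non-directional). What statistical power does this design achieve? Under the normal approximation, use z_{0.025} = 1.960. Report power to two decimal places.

For two equal groups, power = Φ(d·√(n/2) − z_{α/2}).
d·√(n/2) = 0.79 × √(16/2) = 0.79 × 2.828 = 2.234.
z_β = 2.234 − 1.960 = 0.274.
Power = Φ(0.274) = 0.608.

power ≈ 0.61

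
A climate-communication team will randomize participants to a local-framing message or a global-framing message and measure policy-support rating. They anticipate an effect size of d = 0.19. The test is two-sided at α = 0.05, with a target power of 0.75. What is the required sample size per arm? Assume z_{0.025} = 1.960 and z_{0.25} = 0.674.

n = 385 per group

For two independent groups with equal n: n = 2·((z_{α/2} + z_β) / d)².
z_{α/2} + z_β = 1.960 + 0.674 = 2.634.
n = 2 × (2.634 / 0.19)² = 2 × 13.863² = 2 × 192.19 = 384.4.
Round up to the next whole participant.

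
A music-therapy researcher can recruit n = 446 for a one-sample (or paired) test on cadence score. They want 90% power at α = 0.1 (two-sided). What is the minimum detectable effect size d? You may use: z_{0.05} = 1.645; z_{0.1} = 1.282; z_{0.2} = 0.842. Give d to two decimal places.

d_min ≈ 0.14

For a single sample (or paired design) of n = 446: d_min = (z_{α/2} + z_β)/√n.
z-sum = 1.645 + 1.282 = 2.927.
d_min = 2.927 / √446 = 2.927 / 21.119 = 0.139.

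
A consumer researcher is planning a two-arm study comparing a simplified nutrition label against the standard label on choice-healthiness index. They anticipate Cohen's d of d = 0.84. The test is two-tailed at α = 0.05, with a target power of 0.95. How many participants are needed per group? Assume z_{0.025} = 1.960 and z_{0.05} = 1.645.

For two independent groups with equal n: n = 2·((z_{α/2} + z_β) / d)².
z_{α/2} + z_β = 1.960 + 1.645 = 3.605.
n = 2 × (3.605 / 0.84)² = 2 × 4.292² = 2 × 18.42 = 36.8.
Round up to the next whole participant.

n = 37 per group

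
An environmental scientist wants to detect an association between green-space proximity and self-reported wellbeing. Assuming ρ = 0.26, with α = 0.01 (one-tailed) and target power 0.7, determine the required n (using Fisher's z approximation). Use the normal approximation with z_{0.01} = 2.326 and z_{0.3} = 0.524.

n = 118

Fisher's z: C = ½·ln((1+r)/(1−r)) = ½·ln(1.7027) = 0.2661.
n = ((z_{α} + z_β)/C)² + 3.
(2.326 + 0.524) / 0.2661 = 2.850 / 0.2661 = 10.710.
n = 10.710² + 3 = 114.71 + 3 = 117.7.
Round up.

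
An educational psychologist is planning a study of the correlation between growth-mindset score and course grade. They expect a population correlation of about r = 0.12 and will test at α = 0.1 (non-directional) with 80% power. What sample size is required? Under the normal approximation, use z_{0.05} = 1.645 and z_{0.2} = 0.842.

n = 429

Fisher's z: C = ½·ln((1+r)/(1−r)) = ½·ln(1.2727) = 0.1206.
n = ((z_{α/2} + z_β)/C)² + 3.
(1.645 + 0.842) / 0.1206 = 2.487 / 0.1206 = 20.622.
n = 20.622² + 3 = 425.26 + 3 = 428.3.
Round up.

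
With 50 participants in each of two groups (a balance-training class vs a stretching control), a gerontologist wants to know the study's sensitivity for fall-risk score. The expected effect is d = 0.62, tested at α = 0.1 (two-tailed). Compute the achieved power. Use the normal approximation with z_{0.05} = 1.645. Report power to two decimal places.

power ≈ 0.93

For two equal groups, power = Φ(d·√(n/2) − z_{α/2}).
d·√(n/2) = 0.62 × √(50/2) = 0.62 × 5.000 = 3.100.
z_β = 3.100 − 1.645 = 1.455.
Power = Φ(1.455) = 0.927.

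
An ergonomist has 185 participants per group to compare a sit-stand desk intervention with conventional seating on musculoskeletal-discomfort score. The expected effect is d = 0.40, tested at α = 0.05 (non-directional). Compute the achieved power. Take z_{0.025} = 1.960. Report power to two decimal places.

For two equal groups, power = Φ(d·√(n/2) − z_{α/2}).
d·√(n/2) = 0.40 × √(185/2) = 0.40 × 9.618 = 3.847.
z_β = 3.847 − 1.960 = 1.887.
Power = Φ(1.887) = 0.970.

power ≈ 0.97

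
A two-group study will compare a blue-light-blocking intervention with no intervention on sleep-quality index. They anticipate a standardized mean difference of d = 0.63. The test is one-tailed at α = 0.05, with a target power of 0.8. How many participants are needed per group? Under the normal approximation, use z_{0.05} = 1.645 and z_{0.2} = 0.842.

n = 32 per group

For two independent groups with equal n: n = 2·((z_{α} + z_β) / d)².
z_{α} + z_β = 1.645 + 0.842 = 2.487.
n = 2 × (2.487 / 0.63)² = 2 × 3.948² = 2 × 15.58 = 31.2.
Round up to the next whole participant.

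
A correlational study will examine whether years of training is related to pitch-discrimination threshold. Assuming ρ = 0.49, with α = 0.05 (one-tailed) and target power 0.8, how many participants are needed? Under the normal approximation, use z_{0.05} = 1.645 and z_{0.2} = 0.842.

n = 25

Fisher's z: C = ½·ln((1+r)/(1−r)) = ½·ln(2.9216) = 0.5361.
n = ((z_{α} + z_β)/C)² + 3.
(1.645 + 0.842) / 0.5361 = 2.487 / 0.5361 = 4.639.
n = 4.639² + 3 = 21.52 + 3 = 24.5.
Round up.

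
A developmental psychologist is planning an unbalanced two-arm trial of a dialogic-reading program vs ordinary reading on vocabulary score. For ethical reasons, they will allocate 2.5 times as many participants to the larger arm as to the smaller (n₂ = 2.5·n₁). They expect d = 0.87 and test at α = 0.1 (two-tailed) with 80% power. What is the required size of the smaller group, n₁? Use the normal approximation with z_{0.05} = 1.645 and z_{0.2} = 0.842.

With allocation ratio k = n₂/n₁ = 2.5, Var(x̄₁−x̄₂) = σ²(1/n₁ + 1/(k·n₁)) = σ²·(k+1)/(k·n₁).
So n₁ = (1 + 1/k)·((z_{α/2} + z_β)/d)² = 1.400 × (2.487/0.87)².
n₁ = 1.400 × 8.17 = 11.4.
Round up: n₁ = 12, giving n₂ = 2.5 × 12 = 30.

n₁ = 12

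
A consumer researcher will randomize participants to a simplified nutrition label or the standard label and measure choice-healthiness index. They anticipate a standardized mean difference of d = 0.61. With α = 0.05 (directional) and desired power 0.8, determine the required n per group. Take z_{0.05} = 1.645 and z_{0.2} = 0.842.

For two independent groups with equal n: n = 2·((z_{α} + z_β) / d)².
z_{α} + z_β = 1.645 + 0.842 = 2.487.
n = 2 × (2.487 / 0.61)² = 2 × 4.077² = 2 × 16.62 = 33.2.
Round up to the next whole participant.

n = 34 per group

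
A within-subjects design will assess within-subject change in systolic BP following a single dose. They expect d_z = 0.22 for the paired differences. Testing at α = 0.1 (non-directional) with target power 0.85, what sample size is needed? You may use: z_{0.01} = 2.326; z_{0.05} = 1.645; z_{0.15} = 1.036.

For a paired (one-sample on differences) test: n = ((z_{α/2} + z_β) / d)².
z_{α/2} + z_β = 1.645 + 1.036 = 2.681.
n = (2.681 / 0.22)² = 12.186² = 148.51.
Round up.

n = 149 pairs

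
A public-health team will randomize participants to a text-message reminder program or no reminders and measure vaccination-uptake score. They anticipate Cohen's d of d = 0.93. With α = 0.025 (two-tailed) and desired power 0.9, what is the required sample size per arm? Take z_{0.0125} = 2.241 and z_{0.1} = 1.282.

n = 29 per group

For two independent groups with equal n: n = 2·((z_{α/2} + z_β) / d)².
z_{α/2} + z_β = 2.241 + 1.282 = 3.523.
n = 2 × (3.523 / 0.93)² = 2 × 3.788² = 2 × 14.35 = 28.7.
Round up to the next whole participant.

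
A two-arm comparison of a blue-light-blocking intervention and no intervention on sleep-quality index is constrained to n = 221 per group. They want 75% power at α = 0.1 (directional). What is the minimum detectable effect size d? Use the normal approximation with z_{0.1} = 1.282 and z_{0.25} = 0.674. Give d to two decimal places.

For two independent groups of n = 221 each: d_min = (z_{α} + z_β)·√(2/n).
z-sum = 1.282 + 0.674 = 1.956.
d_min = 1.956 × √(2/221) = 1.956 × 0.0951 = 0.186.

d_min ≈ 0.19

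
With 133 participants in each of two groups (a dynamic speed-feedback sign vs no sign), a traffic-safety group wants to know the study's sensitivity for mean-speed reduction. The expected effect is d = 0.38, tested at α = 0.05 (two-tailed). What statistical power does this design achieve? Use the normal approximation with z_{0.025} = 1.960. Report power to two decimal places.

power ≈ 0.87

For two equal groups, power = Φ(d·√(n/2) − z_{α/2}).
d·√(n/2) = 0.38 × √(133/2) = 0.38 × 8.155 = 3.099.
z_β = 3.099 − 1.960 = 1.139.
Power = Φ(1.139) = 0.873.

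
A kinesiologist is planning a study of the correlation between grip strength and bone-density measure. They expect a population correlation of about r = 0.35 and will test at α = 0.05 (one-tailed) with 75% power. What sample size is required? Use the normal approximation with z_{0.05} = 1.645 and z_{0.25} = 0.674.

Fisher's z: C = ½·ln((1+r)/(1−r)) = ½·ln(2.0769) = 0.3654.
n = ((z_{α} + z_β)/C)² + 3.
(1.645 + 0.674) / 0.3654 = 2.319 / 0.3654 = 6.346.
n = 6.346² + 3 = 40.28 + 3 = 43.3.
Round up.

n = 44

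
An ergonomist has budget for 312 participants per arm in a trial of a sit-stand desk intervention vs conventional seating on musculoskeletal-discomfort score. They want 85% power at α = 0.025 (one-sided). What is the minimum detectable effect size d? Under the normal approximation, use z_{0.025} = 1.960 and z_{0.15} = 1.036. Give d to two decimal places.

d_min ≈ 0.24

For two independent groups of n = 312 each: d_min = (z_{α} + z_β)·√(2/n).
z-sum = 1.960 + 1.036 = 2.996.
d_min = 2.996 × √(2/312) = 2.996 × 0.0801 = 0.240.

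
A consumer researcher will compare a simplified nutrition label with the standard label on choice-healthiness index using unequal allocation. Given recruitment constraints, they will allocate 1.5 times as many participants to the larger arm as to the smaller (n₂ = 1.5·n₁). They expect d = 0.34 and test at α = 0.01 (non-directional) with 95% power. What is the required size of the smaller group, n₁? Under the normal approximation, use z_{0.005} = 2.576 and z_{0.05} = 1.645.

n₁ = 257

With allocation ratio k = n₂/n₁ = 1.5, Var(x̄₁−x̄₂) = σ²(1/n₁ + 1/(k·n₁)) = σ²·(k+1)/(k·n₁).
So n₁ = (1 + 1/k)·((z_{α/2} + z_β)/d)² = 1.667 × (4.221/0.34)².
n₁ = 1.667 × 154.12 = 256.9.
Round up: n₁ = 257, giving n₂ = ⌈1.5 × 257⌉ = ⌈385.5⌉ = 386.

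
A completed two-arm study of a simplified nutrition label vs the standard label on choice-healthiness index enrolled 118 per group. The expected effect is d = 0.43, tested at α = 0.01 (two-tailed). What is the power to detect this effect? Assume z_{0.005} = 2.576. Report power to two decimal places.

For two equal groups, power = Φ(d·√(n/2) − z_{α/2}).
d·√(n/2) = 0.43 × √(118/2) = 0.43 × 7.681 = 3.303.
z_β = 3.303 − 2.576 = 0.727.
Power = Φ(0.727) = 0.766.

power ≈ 0.77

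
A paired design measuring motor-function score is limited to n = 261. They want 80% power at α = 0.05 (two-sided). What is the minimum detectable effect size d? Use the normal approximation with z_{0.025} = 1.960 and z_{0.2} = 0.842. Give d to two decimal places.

d_min ≈ 0.17

For a single sample (or paired design) of n = 261: d_min = (z_{α/2} + z_β)/√n.
z-sum = 1.960 + 0.842 = 2.802.
d_min = 2.802 / √261 = 2.802 / 16.155 = 0.173.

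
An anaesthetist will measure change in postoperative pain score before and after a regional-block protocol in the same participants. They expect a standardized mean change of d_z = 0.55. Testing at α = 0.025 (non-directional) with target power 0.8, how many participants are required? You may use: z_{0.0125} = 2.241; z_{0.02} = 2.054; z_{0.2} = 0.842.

For a paired (one-sample on differences) test: n = ((z_{α/2} + z_β) / d)².
z_{α/2} + z_β = 2.241 + 0.842 = 3.083.
n = (3.083 / 0.55)² = 5.605² = 31.42.
Round up.

n = 32 pairs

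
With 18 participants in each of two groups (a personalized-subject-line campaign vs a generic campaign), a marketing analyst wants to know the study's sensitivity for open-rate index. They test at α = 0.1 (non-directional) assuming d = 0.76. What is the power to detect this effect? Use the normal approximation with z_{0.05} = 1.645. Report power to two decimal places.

power ≈ 0.74

For two equal groups, power = Φ(d·√(n/2) − z_{α/2}).
d·√(n/2) = 0.76 × √(18/2) = 0.76 × 3.000 = 2.280.
z_β = 2.280 − 1.645 = 0.635.
Power = Φ(0.635) = 0.737.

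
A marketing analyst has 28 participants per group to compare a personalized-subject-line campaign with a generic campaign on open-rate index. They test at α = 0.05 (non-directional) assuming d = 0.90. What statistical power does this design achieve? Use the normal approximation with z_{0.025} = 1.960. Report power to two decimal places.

For two equal groups, power = Φ(d·√(n/2) − z_{α/2}).
d·√(n/2) = 0.90 × √(28/2) = 0.90 × 3.742 = 3.367.
z_β = 3.367 − 1.960 = 1.407.
Power = Φ(1.407) = 0.920.

power ≈ 0.92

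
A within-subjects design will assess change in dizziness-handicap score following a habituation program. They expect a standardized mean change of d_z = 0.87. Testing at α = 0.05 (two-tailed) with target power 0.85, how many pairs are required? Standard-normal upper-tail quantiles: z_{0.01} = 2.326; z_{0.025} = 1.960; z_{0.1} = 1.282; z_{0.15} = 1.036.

For a paired (one-sample on differences) test: n = ((z_{α/2} + z_β) / d)².
z_{α/2} + z_β = 1.960 + 1.036 = 2.996.
n = (2.996 / 0.87)² = 3.444² = 11.86.
Round up.

n = 12 pairs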